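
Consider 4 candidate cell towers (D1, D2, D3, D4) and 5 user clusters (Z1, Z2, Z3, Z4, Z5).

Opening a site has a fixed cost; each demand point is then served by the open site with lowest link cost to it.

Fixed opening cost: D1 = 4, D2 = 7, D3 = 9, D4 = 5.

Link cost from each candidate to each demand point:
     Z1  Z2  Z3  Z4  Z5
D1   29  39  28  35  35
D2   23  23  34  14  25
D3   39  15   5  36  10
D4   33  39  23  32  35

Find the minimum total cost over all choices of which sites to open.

83

Open {D2, D3}: assign each demand point to its cheapest open site.
  Z1→D2 23, Z2→D3 15, Z3→D3 5, Z4→D2 14, Z5→D3 10
  link cost 67, fixed 16 → total 83.
Compare {D1, D2, D3}: link cost 67 + fixed 20 = 87.
Compare {D2, D3, D4}: link cost 67 + fixed 21 = 88.
Compare {D1, D2, D3, D4}: link cost 67 + fixed 25 = 92.
All other subsets cost ≥ 87. Minimum total cost: 83.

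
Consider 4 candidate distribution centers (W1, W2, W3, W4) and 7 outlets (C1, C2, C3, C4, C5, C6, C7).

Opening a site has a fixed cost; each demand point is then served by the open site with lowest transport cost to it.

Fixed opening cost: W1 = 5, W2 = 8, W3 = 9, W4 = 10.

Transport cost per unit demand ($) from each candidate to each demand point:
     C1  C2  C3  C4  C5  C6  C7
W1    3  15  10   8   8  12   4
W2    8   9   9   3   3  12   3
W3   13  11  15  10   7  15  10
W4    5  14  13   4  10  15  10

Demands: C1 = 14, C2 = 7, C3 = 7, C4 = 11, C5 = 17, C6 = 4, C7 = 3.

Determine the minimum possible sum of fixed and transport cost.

Open {W1, W2}: assign each demand point to its cheapest open site.
  C1→W1 14×3=42, C2→W2 7×9=63, C3→W2 7×9=63, C4→W2 11×3=33, C5→W2 17×3=51, C6→W1 4×12=48, C7→W2 3×3=9
  transport cost 309, fixed 13 → total 322.
Compare {W1, W2, W3}: transport cost 309 + fixed 22 = 331.
Compare {W1, W2, W4}: transport cost 309 + fixed 23 = 332.
Compare {W1, W2, W3, W4}: transport cost 309 + fixed 32 = 341.
All other subsets cost ≥ 331. Minimum total cost: 322.

322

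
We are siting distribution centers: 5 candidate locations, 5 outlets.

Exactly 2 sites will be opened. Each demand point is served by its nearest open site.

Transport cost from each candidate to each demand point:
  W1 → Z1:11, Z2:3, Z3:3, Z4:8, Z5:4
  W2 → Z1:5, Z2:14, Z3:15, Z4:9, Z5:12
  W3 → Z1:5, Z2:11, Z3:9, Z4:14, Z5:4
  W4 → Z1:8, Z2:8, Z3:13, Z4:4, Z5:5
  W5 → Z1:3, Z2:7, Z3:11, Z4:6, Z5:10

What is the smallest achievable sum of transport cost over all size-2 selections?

Open {W1, W5}.
  Z1→W5 3, Z2→W1 3, Z3→W1 3, Z4→W5 6, Z5→W1 4  ⇒ total 19.
Compare {W1, W4}: total 22.
Compare {W1, W2}: total 23.
No size-2 selection does better; minimum is 19.

19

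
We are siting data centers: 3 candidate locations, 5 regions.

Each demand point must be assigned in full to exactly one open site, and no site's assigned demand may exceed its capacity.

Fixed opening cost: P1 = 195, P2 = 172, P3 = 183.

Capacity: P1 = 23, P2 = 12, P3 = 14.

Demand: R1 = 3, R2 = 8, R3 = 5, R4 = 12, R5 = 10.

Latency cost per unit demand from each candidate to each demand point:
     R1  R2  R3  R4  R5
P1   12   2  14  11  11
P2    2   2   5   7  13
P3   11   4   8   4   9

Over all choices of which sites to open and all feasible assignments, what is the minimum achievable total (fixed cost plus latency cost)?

Open {P1, P2, P3}; cheapest assignment that respects the capacities:
  P1 (cap 23, load 18): R2, R5 — cost 8×2 + 10×11 = 126
  P2 (cap 12, load 8): R1, R3 — cost 3×2 + 5×5 = 31
  P3 (cap 14, load 12): R4 — cost 12×4 = 48
  Shipping 205, fixed 550 → total 755.
  Any other capacity-feasible assignment to {P1, P2, P3} ships for at least 205.
Total demand is 38 and no other set of sites has combined capacity ≥ 38, so {P1, P2, P3} is the only feasible choice of open sites. Minimum: 755.

755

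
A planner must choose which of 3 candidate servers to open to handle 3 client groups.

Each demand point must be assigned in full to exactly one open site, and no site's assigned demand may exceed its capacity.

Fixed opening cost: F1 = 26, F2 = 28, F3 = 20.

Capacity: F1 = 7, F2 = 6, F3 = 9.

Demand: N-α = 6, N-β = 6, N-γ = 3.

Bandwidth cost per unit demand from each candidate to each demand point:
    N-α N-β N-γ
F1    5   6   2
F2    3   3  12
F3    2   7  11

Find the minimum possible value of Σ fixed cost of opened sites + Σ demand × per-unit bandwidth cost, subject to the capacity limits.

110

Open {F1, F2, F3}; cheapest assignment that respects the capacities:
  F1 (cap 7, load 3): N-γ — cost 3×2 = 6
  F2 (cap 6, load 6): N-β — cost 6×3 = 18
  F3 (cap 9, load 6): N-α — cost 6×2 = 12
  Shipping 36, fixed 74 → total 110.
  Any other capacity-feasible assignment to {F1, F2, F3} ships for at least 36.
Compare {F2, F3}: its best feasible assignment gives total 111.
Compare {F1, F3}: its best feasible assignment gives total 127.
Every other set of open sites that can feasibly serve all demand totals ≥ 111 even under its best assignment. Minimum: 110.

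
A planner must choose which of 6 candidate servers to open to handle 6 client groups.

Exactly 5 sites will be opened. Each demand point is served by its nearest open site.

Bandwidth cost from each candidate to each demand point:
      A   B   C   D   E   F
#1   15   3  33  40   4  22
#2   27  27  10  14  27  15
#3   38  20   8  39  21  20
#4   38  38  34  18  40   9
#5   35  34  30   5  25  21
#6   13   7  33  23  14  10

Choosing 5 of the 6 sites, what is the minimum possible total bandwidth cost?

Open {#1, #3, #4, #5, #6}.
  A→#6 13, B→#1 3, C→#3 8, D→#5 5, E→#1 4, F→#4 9  ⇒ total 42.
Compare {#1, #2, #3, #5, #6}: total 43.
Compare {#1, #2, #3, #4, #5}: total 44.
No size-5 selection does better; minimum is 42.

42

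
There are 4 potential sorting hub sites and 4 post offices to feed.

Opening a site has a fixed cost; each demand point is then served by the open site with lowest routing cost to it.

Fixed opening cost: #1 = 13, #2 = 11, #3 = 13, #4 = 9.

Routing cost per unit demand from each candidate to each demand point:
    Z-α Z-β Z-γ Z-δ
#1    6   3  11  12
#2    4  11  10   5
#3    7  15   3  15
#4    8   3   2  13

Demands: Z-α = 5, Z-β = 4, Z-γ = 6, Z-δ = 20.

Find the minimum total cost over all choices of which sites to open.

164

Open {#2, #4}: assign each demand point to its cheapest open site.
  Z-α→#2 5×4=20, Z-β→#4 4×3=12, Z-γ→#4 6×2=12, Z-δ→#2 20×5=100
  routing cost 144, fixed 20 → total 164.
Compare {#1, #2, #4}: routing cost 144 + fixed 33 = 177.
Compare {#2, #3, #4}: routing cost 144 + fixed 33 = 177.
Compare {#1, #2, #3}: routing cost 150 + fixed 37 = 187.
All other subsets cost ≥ 177. Minimum total cost: 164.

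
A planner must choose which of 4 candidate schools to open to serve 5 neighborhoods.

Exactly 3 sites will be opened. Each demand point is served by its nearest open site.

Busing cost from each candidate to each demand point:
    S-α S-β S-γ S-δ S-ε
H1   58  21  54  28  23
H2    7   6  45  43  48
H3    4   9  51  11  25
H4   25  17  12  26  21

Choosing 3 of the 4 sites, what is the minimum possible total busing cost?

54

Open {H2, H3, H4}.
  S-α→H3 4, S-β→H2 6, S-γ→H4 12, S-δ→H3 11, S-ε→H4 21  ⇒ total 54.
Compare {H1, H3, H4}: total 57.
Compare {H1, H2, H4}: total 72.
No size-3 selection does better; minimum is 54.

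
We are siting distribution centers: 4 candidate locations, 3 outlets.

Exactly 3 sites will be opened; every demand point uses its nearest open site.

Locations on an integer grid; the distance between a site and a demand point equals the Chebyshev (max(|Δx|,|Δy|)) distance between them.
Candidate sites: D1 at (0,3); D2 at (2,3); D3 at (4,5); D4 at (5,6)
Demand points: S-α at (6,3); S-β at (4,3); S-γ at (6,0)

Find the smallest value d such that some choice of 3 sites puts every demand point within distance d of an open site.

4

Open {D1, D2, D3}.
  Farthest demand point is S-γ at distance 4 (to D2); all others are ≤ 4.
With {D1, D2, D4} the worst case is 4.
With {D2, D3, D4} the worst case is 4.
No size-3 selection achieves below 4.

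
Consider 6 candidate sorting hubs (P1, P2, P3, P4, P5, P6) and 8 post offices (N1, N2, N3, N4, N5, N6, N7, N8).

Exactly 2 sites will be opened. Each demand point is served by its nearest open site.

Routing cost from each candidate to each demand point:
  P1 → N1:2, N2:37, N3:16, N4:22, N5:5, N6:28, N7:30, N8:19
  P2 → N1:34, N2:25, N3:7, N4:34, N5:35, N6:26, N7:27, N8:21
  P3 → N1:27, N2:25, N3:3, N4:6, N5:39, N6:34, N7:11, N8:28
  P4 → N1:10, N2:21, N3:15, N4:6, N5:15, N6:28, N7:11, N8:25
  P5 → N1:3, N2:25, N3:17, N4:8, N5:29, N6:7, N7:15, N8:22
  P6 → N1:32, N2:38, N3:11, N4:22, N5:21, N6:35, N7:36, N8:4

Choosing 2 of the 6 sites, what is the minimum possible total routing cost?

Open {P5, P6}.
  N1→P5 3, N2→P5 25, N3→P6 11, N4→P5 8, N5→P6 21, N6→P5 7, N7→P5 15, N8→P6 4  ⇒ total 94.
Compare {P1, P5}: total 97.
Compare {P1, P3}: total 99.
No size-2 selection does better; minimum is 94.

94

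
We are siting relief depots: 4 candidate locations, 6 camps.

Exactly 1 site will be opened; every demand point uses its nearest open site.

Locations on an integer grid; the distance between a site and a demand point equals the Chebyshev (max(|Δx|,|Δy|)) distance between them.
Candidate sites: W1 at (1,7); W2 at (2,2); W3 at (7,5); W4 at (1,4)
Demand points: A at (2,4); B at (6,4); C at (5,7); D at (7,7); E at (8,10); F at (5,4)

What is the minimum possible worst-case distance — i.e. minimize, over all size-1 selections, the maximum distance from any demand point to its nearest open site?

Open {W3}.
  Farthest demand point is A at distance 5 (to W3); all others are ≤ 5.
With {W1} the worst case is 7.
With {W4} the worst case is 7.
No size-1 selection achieves below 5.

5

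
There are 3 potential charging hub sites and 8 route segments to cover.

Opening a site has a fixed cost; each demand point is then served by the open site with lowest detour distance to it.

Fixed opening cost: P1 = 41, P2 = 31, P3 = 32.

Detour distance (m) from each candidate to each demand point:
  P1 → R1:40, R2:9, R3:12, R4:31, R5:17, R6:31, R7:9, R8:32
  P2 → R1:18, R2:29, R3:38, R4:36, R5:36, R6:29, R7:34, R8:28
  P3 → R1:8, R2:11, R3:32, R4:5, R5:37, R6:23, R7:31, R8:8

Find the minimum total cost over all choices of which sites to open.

Open {P1, P3}: assign each demand point to its cheapest open site.
  R1→P3 8, R2→P1 9, R3→P1 12, R4→P3 5, R5→P1 17, R6→P3 23, R7→P1 9, R8→P3 8
  detour distance 91, fixed 73 → total 164.
Compare {P3}: detour distance 155 + fixed 32 = 187.
Compare {P1, P2, P3}: detour distance 91 + fixed 104 = 195.
Compare {P2, P3}: detour distance 154 + fixed 63 = 217.
All other subsets cost ≥ 187. Minimum total cost: 164.

164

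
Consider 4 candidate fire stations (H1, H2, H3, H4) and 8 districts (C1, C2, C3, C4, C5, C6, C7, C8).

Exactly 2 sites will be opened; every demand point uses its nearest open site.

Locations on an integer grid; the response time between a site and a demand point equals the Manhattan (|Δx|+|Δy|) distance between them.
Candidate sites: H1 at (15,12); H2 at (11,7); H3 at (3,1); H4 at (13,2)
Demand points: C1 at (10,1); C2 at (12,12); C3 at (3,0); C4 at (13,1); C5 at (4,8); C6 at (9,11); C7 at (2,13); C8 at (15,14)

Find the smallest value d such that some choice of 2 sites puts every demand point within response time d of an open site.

13

Open {H1, H3}.
  Farthest demand point is C7 at response time 13 (to H3); all others are ≤ 13.
With {H2, H3} the worst case is 13.
With {H3, H4} the worst case is 14.
No size-2 selection achieves below 13.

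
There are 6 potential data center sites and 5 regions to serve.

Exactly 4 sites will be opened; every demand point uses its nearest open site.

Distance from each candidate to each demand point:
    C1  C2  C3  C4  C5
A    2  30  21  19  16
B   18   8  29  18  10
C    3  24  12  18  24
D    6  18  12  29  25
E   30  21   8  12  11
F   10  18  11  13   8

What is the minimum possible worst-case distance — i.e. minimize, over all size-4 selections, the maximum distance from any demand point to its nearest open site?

Open {A, B, C, E}.
  Farthest demand point is C4 at distance 12 (to E); all others are ≤ 12.
With {A, B, D, E} the worst case is 12.
With {A, B, E, F} the worst case is 12.
No size-4 selection achieves below 12.

12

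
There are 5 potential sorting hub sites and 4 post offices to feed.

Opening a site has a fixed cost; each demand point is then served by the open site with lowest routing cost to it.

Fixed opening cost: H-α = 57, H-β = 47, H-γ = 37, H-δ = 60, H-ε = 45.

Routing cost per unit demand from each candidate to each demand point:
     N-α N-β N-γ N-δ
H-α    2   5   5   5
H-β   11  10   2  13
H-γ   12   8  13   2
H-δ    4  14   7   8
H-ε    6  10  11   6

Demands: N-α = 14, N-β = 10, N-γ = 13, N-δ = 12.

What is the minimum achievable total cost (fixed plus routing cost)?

260

Open {H-α}: assign each demand point to its cheapest open site.
  N-α→H-α 14×2=28, N-β→H-α 10×5=50, N-γ→H-α 13×5=65, N-δ→H-α 12×5=60
  routing cost 203, fixed 57 → total 260.
Compare {H-α, H-γ}: routing cost 167 + fixed 94 = 261.
Compare {H-α, H-β}: routing cost 164 + fixed 104 = 268.
Compare {H-α, H-β, H-γ}: routing cost 128 + fixed 141 = 269.
All other subsets cost ≥ 261. Minimum total cost: 260.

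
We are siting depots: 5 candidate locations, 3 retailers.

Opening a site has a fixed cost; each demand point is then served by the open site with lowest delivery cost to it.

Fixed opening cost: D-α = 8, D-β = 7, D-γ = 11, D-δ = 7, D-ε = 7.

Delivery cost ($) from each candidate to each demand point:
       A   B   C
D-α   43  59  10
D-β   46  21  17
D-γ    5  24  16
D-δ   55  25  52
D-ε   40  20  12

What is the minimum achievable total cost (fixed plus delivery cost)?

Open {D-γ, D-ε}: assign each demand point to its cheapest open site.
  A→D-γ 5, B→D-ε 20, C→D-ε 12
  delivery cost 37, fixed 18 → total 55.
Compare {D-γ}: delivery cost 45 + fixed 11 = 56.
Compare {D-α, D-γ}: delivery cost 39 + fixed 19 = 58.
Compare {D-β, D-γ}: delivery cost 42 + fixed 18 = 60.
All other subsets cost ≥ 56. Minimum total cost: 55.

55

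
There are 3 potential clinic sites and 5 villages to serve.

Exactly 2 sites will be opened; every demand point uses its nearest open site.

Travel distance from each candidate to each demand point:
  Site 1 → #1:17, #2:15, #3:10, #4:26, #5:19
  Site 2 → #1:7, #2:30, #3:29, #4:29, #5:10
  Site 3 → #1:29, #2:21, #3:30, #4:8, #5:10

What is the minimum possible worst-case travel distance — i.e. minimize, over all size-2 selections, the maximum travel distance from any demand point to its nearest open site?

17

Open {Site 1, Site 3}.
  Farthest demand point is #1 at travel distance 17 (to Site 1); all others are ≤ 17.
With {Site 1, Site 2} the worst case is 26.
With {Site 2, Site 3} the worst case is 29.
No size-2 selection achieves below 17.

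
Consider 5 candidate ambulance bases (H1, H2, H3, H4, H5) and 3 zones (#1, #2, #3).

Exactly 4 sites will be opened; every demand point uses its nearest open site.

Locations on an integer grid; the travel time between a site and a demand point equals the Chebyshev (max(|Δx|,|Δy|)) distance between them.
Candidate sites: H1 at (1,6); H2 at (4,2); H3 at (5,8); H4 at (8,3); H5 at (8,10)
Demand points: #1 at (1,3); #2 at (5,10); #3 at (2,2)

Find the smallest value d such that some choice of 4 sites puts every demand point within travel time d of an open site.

Open {H1, H2, H3, H4}.
  Farthest demand point is #1 at travel time 3 (to H1); all others are ≤ 3.
With {H1, H2, H3, H5} the worst case is 3.
With {H1, H2, H4, H5} the worst case is 3.
No size-4 selection achieves below 3.

3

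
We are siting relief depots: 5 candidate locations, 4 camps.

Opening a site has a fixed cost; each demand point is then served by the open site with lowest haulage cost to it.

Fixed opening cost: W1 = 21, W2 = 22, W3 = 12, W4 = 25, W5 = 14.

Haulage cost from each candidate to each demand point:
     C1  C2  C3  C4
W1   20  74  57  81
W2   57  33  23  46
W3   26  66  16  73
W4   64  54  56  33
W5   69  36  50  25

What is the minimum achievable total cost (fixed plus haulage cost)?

129

Open {W3, W5}: assign each demand point to its cheapest open site.
  C1→W3 26, C2→W5 36, C3→W3 16, C4→W5 25
  haulage cost 103, fixed 26 → total 129.
Compare {W1, W3, W5}: haulage cost 97 + fixed 47 = 144.
Compare {W2, W3, W5}: haulage cost 100 + fixed 48 = 148.
Compare {W3, W4, W5}: haulage cost 103 + fixed 51 = 154.
All other subsets cost ≥ 144. Minimum total cost: 129.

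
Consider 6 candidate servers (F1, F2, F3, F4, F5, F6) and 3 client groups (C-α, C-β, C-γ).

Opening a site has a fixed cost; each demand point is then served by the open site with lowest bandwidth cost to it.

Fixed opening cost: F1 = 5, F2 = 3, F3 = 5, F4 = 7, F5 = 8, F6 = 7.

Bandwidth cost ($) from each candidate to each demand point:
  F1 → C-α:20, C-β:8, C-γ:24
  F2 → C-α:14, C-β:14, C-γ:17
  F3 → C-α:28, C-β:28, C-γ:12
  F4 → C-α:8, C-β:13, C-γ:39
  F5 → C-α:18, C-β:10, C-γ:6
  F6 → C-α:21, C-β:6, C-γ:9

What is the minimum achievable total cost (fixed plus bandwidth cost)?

37

Open {F4, F6}: assign each demand point to its cheapest open site.
  C-α→F4 8, C-β→F6 6, C-γ→F6 9
  bandwidth cost 23, fixed 14 → total 37.
Compare {F2, F6}: bandwidth cost 29 + fixed 10 = 39.
Compare {F4, F5}: bandwidth cost 24 + fixed 15 = 39.
Compare {F2, F4, F6}: bandwidth cost 23 + fixed 17 = 40.
All other subsets cost ≥ 39. Minimum total cost: 37.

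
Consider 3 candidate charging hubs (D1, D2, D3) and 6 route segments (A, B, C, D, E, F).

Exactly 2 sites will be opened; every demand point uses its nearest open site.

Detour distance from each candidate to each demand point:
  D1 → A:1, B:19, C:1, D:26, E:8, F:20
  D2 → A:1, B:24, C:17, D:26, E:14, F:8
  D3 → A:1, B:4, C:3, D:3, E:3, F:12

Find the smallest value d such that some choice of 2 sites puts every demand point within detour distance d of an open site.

Open {D2, D3}.
  Farthest demand point is F at detour distance 8 (to D2); all others are ≤ 8.
With {D1, D3} the worst case is 12.
With {D1, D2} the worst case is 26.
No size-2 selection achieves below 8.

8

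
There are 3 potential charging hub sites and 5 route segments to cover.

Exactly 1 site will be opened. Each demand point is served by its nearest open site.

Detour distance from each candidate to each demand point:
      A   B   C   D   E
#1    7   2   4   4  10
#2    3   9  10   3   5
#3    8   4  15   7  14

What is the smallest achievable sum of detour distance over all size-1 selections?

27

Open {#1}.
  A→#1 7, B→#1 2, C→#1 4, D→#1 4, E→#1 10  ⇒ total 27.
Compare {#2}: total 30.
Compare {#3}: total 48.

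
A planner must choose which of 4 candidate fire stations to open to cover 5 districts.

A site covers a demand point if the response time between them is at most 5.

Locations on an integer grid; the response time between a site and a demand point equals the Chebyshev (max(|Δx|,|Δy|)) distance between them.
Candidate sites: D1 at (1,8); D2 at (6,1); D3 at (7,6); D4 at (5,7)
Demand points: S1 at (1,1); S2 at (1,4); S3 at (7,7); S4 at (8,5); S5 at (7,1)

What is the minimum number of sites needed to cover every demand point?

2

Coverage sets (demand points within 5 of each site):
  D1: {S2}
  D2: {S1, S2, S4, S5}
  D3: {S3, S4, S5}
  D4: {S2, S3, S4}
No single site covers all 5 demand points.
But {D2, D3} covers everything, so the minimum is 2.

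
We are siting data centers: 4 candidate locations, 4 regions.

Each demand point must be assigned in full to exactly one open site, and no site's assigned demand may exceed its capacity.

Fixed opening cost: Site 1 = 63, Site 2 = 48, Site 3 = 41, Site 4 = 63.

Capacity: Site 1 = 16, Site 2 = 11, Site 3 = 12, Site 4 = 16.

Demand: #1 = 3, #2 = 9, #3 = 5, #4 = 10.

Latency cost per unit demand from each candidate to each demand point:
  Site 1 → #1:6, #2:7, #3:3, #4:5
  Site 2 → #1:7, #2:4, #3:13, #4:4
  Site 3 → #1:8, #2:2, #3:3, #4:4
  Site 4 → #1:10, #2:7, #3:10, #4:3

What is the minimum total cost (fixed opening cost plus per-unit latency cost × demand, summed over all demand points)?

Open {Site 1, Site 3}; cheapest assignment that respects the capacities:
  Site 1 (cap 16, load 15): #3, #4 — cost 5×3 + 10×5 = 65
  Site 3 (cap 12, load 12): #1, #2 — cost 3×8 + 9×2 = 42
  Shipping 107, fixed 104 → total 211.
  Any other capacity-feasible assignment to {Site 1, Site 3} ships for at least 107.
Compare {Site 3, Site 4}: its best feasible assignment gives total 226.
Compare {Site 1, Site 2, Site 3}: its best feasible assignment gives total 243.
Every other set of open sites that can feasibly serve all demand totals ≥ 226 even under its best assignment. Minimum: 211.

211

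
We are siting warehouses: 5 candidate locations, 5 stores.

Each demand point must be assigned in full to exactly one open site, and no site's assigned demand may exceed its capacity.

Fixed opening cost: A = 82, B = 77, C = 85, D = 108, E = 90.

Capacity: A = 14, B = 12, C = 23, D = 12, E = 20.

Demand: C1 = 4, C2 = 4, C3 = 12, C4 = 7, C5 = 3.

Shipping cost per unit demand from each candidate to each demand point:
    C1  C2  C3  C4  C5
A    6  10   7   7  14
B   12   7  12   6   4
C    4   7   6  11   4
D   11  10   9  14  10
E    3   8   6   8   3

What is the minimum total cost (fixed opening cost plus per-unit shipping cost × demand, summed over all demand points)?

330

Open {B, E}; cheapest assignment that respects the capacities:
  B (cap 12, load 11): C2, C4 — cost 4×7 + 7×6 = 70
  E (cap 20, load 19): C1, C3, C5 — cost 4×3 + 12×6 + 3×3 = 93
  Shipping 163, fixed 167 → total 330.
  Any other capacity-feasible assignment to {B, E} ships for at least 163.
Compare {B, C}: its best feasible assignment gives total 332.
Compare {A, C}: its best feasible assignment gives total 344.
Every other set of open sites that can feasibly serve all demand totals ≥ 332 even under its best assignment. Minimum: 330.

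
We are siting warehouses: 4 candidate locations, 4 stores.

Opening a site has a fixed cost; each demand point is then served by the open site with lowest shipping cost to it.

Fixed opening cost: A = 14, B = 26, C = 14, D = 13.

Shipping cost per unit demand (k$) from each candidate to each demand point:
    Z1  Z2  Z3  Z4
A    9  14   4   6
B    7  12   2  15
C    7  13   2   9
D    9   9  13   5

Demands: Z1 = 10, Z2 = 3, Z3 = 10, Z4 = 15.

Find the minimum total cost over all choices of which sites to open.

Open {C, D}: assign each demand point to its cheapest open site.
  Z1→C 10×7=70, Z2→D 3×9=27, Z3→C 10×2=20, Z4→D 15×5=75
  shipping cost 192, fixed 27 → total 219.
Compare {B, D}: shipping cost 192 + fixed 39 = 231.
Compare {A, C, D}: shipping cost 192 + fixed 41 = 233.
Compare {A, B, D}: shipping cost 192 + fixed 53 = 245.
All other subsets cost ≥ 231. Minimum total cost: 219.

219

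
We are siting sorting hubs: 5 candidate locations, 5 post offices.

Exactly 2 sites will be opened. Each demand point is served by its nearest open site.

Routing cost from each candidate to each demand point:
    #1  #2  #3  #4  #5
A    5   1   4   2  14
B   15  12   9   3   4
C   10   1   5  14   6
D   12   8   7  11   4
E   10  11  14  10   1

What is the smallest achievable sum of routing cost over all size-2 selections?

13

Open {A, E}.
  #1→A 5, #2→A 1, #3→A 4, #4→A 2, #5→E 1  ⇒ total 13.
Compare {A, B}: total 16.
Compare {A, D}: total 16.
No size-2 selection does better; minimum is 13.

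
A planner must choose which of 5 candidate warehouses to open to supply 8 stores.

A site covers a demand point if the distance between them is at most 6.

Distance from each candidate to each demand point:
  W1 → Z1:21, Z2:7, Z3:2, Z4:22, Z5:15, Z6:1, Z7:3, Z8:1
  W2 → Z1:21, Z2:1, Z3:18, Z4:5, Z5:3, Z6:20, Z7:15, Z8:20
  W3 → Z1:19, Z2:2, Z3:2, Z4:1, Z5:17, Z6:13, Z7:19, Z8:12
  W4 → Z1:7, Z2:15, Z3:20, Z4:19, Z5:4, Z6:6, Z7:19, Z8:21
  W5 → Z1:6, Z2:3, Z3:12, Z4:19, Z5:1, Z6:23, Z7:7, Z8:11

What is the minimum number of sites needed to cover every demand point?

Coverage sets (demand points within 6 of each site):
  W1: {Z3, Z6, Z7, Z8}
  W2: {Z2, Z4, Z5}
  W3: {Z2, Z3, Z4}
  W4: {Z5, Z6}
  W5: {Z1, Z2, Z5}
No 2 sites suffice: every size-2 union leaves at least one demand point uncovered.
But {W1, W2, W5} covers everything, so the minimum is 3.

3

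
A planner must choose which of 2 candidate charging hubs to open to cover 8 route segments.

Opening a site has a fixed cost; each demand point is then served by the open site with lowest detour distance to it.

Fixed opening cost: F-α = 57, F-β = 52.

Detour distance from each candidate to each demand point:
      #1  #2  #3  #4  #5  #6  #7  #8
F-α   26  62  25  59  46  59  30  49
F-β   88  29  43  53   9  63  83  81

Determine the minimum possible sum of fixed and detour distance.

Open {F-α, F-β}: assign each demand point to its cheapest open site.
  #1→F-α 26, #2→F-β 29, #3→F-α 25, #4→F-β 53, #5→F-β 9, #6→F-α 59, #7→F-α 30, #8→F-α 49
  detour distance 280, fixed 109 → total 389.
Compare {F-α}: detour distance 356 + fixed 57 = 413.
Compare {F-β}: detour distance 449 + fixed 52 = 501.

389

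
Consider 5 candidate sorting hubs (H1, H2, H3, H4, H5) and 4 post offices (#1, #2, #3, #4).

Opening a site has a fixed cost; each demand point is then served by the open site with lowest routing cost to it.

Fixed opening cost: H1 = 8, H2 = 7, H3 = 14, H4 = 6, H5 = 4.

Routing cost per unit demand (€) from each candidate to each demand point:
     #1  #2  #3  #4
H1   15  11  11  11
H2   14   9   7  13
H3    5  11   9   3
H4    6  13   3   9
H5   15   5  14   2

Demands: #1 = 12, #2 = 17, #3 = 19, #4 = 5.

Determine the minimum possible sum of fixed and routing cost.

Open {H4, H5}: assign each demand point to its cheapest open site.
  #1→H4 12×6=72, #2→H5 17×5=85, #3→H4 19×3=57, #4→H5 5×2=10
  routing cost 224, fixed 10 → total 234.
Compare {H3, H4, H5}: routing cost 212 + fixed 24 = 236.
Compare {H2, H4, H5}: routing cost 224 + fixed 17 = 241.
Compare {H1, H4, H5}: routing cost 224 + fixed 18 = 242.
All other subsets cost ≥ 236. Minimum total cost: 234.

234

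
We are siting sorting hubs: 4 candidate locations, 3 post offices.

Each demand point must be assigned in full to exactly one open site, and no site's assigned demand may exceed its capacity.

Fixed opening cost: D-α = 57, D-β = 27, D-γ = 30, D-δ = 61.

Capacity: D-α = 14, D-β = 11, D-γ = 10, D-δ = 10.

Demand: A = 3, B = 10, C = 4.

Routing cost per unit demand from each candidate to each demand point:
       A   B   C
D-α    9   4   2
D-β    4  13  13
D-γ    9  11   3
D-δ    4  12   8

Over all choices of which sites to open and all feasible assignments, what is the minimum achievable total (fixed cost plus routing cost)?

Open {D-α, D-β}; cheapest assignment that respects the capacities:
  D-α (cap 14, load 14): B, C — cost 10×4 + 4×2 = 48
  D-β (cap 11, load 3): A — cost 3×4 = 12
  Shipping 60, fixed 84 → total 144.
  Any other capacity-feasible assignment to {D-α, D-β} ships for at least 60.
Compare {D-α, D-γ}: its best feasible assignment gives total 162.
Compare {D-α, D-β, D-γ}: its best feasible assignment gives total 174.
Every other set of open sites that can feasibly serve all demand totals ≥ 162 even under its best assignment. Minimum: 144.

144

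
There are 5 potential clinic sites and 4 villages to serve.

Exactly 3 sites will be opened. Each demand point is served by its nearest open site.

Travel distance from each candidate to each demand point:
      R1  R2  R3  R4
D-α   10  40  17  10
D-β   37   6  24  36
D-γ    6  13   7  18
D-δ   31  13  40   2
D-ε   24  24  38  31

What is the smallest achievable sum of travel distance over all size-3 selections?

Open {D-β, D-γ, D-δ}.
  R1→D-γ 6, R2→D-β 6, R3→D-γ 7, R4→D-δ 2  ⇒ total 21.
Compare {D-α, D-γ, D-δ}: total 28.
Compare {D-γ, D-δ, D-ε}: total 28.
No size-3 selection does better; minimum is 21.

21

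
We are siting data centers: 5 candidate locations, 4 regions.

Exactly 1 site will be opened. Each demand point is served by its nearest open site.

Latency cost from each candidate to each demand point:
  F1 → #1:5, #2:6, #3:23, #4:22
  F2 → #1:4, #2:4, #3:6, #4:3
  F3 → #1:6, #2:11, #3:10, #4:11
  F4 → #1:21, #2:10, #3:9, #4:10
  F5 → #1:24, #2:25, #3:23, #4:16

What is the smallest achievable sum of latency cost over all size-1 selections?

17

Open {F2}.
  #1→F2 4, #2→F2 4, #3→F2 6, #4→F2 3  ⇒ total 17.
Compare {F3}: total 38.
Compare {F4}: total 50.
No size-1 selection does better; minimum is 17.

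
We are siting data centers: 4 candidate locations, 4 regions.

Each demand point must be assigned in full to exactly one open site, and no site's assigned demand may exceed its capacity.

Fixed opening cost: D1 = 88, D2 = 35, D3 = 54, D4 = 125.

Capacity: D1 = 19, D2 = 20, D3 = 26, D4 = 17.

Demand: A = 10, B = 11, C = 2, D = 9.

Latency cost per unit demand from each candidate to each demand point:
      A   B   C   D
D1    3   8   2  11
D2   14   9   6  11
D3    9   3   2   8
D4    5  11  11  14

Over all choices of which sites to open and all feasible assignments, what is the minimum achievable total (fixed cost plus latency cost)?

281

Open {D1, D3}; cheapest assignment that respects the capacities:
  D1 (cap 19, load 12): A, C — cost 10×3 + 2×2 = 34
  D3 (cap 26, load 20): B, D — cost 11×3 + 9×8 = 105
  Shipping 139, fixed 142 → total 281.
  Any other capacity-feasible assignment to {D1, D3} ships for at least 139.
Compare {D2, D3}: its best feasible assignment gives total 315.
Compare {D1, D2, D3}: its best feasible assignment gives total 316.
Every other set of open sites that can feasibly serve all demand totals ≥ 315 even under its best assignment. Minimum: 281.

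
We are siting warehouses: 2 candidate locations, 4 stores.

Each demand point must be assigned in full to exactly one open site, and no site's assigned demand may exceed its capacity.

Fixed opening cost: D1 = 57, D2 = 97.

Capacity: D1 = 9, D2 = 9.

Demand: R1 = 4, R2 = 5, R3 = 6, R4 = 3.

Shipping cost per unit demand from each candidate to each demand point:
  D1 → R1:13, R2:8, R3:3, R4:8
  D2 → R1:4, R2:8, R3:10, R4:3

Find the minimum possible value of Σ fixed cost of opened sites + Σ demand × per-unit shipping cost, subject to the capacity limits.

Open {D1, D2}; cheapest assignment that respects the capacities:
  D1 (cap 9, load 9): R3, R4 — cost 6×3 + 3×8 = 42
  D2 (cap 9, load 9): R1, R2 — cost 4×4 + 5×8 = 56
  Shipping 98, fixed 154 → total 252.
  Any other capacity-feasible assignment to {D1, D2} ships for at least 98.
Total demand is 18 and no other set of sites has combined capacity ≥ 18, so {D1, D2} is the only feasible choice of open sites. Minimum: 252.

252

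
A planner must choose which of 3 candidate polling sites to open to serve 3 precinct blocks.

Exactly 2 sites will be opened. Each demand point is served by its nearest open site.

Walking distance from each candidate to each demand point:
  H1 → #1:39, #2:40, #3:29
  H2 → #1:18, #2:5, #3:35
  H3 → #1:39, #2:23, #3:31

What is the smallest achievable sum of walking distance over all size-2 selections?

Open {H1, H2}.
  #1→H2 18, #2→H2 5, #3→H1 29  ⇒ total 52.
Compare {H2, H3}: total 54.
Compare {H1, H3}: total 91.

52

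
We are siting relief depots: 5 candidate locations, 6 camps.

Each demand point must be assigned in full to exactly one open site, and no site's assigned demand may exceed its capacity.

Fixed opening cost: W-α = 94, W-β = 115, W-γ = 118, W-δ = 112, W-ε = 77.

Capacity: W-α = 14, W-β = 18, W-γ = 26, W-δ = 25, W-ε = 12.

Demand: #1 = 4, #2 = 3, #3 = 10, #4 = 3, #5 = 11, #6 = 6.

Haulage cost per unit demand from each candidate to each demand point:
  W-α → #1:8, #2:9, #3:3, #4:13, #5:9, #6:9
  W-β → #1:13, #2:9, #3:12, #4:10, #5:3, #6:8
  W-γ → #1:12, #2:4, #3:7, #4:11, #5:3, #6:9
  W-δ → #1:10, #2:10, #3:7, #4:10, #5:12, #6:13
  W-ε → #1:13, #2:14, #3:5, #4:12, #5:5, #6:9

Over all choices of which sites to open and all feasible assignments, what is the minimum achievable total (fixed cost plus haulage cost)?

406

Open {W-α, W-γ}; cheapest assignment that respects the capacities:
  W-α (cap 14, load 14): #1, #3 — cost 4×8 + 10×3 = 62
  W-γ (cap 26, load 23): #2, #4, #5, #6 — cost 3×4 + 3×11 + 11×3 + 6×9 = 132
  Shipping 194, fixed 212 → total 406.
  Any other capacity-feasible assignment to {W-α, W-γ} ships for at least 194.
Compare {W-γ, W-ε}: its best feasible assignment gives total 467.
Compare {W-γ, W-δ}: its best feasible assignment gives total 469.
Every other set of open sites that can feasibly serve all demand totals ≥ 467 even under its best assignment. Minimum: 406.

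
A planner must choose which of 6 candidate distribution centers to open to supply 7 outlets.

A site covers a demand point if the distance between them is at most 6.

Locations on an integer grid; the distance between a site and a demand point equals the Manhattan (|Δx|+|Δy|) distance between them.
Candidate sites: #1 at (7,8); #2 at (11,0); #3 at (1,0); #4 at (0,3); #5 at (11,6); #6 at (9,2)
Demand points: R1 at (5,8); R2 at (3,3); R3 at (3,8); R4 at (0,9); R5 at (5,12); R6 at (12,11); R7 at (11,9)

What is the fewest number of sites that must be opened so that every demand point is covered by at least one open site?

Coverage sets (demand points within 6 of each site):
  #1: {R1, R3, R5, R7}
  #2: {}
  #3: {R2}
  #4: {R2, R4}
  #5: {R6, R7}
  #6: {}
No 2 sites suffice: every size-2 union leaves at least one demand point uncovered.
But {#1, #4, #5} covers everything, so the minimum is 3.

3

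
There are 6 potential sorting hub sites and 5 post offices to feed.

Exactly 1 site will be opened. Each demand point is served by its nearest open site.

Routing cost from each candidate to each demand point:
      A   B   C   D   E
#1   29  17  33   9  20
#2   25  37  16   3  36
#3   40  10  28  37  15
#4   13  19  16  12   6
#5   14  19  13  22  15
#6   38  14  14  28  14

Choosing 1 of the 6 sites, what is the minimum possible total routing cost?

66

Open {#4}.
  A→#4 13, B→#4 19, C→#4 16, D→#4 12, E→#4 6  ⇒ total 66.
Compare {#5}: total 83.
Compare {#1}: total 108.
No size-1 selection does better; minimum is 66.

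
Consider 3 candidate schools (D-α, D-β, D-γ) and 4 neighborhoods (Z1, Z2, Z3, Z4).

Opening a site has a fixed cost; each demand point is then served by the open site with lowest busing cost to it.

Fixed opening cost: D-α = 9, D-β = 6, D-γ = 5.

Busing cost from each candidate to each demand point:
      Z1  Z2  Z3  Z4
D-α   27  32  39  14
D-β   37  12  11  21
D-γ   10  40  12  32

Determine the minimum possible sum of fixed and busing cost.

65

Open {D-β, D-γ}: assign each demand point to its cheapest open site.
  Z1→D-γ 10, Z2→D-β 12, Z3→D-β 11, Z4→D-β 21
  busing cost 54, fixed 11 → total 65.
Compare {D-α, D-β, D-γ}: busing cost 47 + fixed 20 = 67.
Compare {D-α, D-β}: busing cost 64 + fixed 15 = 79.
Compare {D-α, D-γ}: busing cost 68 + fixed 14 = 82.
All other subsets cost ≥ 67. Minimum total cost: 65.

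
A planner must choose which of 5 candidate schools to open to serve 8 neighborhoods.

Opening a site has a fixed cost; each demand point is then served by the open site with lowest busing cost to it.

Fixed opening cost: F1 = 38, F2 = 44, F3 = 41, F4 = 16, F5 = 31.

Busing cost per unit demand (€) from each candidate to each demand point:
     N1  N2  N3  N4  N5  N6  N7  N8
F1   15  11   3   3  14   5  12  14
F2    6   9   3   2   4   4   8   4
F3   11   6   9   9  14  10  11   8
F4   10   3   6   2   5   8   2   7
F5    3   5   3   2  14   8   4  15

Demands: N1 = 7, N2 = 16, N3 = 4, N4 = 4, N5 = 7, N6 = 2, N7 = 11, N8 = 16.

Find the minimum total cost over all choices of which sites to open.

Open {F2, F4}: assign each demand point to its cheapest open site.
  N1→F2 7×6=42, N2→F4 16×3=48, N3→F2 4×3=12, N4→F2 4×2=8, N5→F2 7×4=28, N6→F2 2×4=8, N7→F4 11×2=22, N8→F2 16×4=64
  busing cost 232, fixed 60 → total 292.
Compare {F2, F4, F5}: busing cost 211 + fixed 91 = 302.
Compare {F4, F5}: busing cost 274 + fixed 47 = 321.
Compare {F1, F2, F4}: busing cost 232 + fixed 98 = 330.
All other subsets cost ≥ 302. Minimum total cost: 292.

292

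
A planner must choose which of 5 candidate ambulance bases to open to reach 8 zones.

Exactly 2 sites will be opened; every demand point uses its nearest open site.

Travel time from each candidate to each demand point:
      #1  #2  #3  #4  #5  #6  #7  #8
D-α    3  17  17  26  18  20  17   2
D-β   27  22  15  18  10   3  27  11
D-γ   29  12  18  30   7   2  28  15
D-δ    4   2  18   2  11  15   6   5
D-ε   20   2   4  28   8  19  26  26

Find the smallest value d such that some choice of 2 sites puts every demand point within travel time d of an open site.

15

Open {D-β, D-δ}.
  Farthest demand point is #3 at travel time 15 (to D-β); all others are ≤ 15.
With {D-δ, D-ε} the worst case is 15.
With {D-α, D-δ} the worst case is 17.
No size-2 selection achieves below 15.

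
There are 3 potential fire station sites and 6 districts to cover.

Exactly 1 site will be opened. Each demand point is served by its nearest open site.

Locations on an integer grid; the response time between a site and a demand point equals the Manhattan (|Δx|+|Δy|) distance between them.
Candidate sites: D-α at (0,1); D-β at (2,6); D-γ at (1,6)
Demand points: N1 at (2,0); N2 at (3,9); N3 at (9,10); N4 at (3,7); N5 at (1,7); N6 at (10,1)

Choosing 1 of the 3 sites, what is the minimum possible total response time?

Open {D-β}.
  N1→D-β 6, N2→D-β 4, N3→D-β 11, N4→D-β 2, N5→D-β 2, N6→D-β 13  ⇒ total 38.
Compare {D-γ}: total 42.
Compare {D-α}: total 58.

38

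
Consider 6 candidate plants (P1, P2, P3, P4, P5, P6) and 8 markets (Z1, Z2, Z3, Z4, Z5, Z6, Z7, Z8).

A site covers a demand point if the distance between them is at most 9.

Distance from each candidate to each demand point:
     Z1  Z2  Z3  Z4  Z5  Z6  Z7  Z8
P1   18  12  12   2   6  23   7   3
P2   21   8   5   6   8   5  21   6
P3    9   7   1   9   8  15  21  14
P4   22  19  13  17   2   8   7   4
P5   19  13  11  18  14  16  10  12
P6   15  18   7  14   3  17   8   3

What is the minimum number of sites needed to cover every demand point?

Coverage sets (demand points within 9 of each site):
  P1: {Z4, Z5, Z7, Z8}
  P2: {Z2, Z3, Z4, Z5, Z6, Z8}
  P3: {Z1, Z2, Z3, Z4, Z5}
  P4: {Z5, Z6, Z7, Z8}
  P5: {}
  P6: {Z3, Z5, Z7, Z8}
No single site covers all 8 demand points.
But {P3, P4} covers everything, so the minimum is 2.

2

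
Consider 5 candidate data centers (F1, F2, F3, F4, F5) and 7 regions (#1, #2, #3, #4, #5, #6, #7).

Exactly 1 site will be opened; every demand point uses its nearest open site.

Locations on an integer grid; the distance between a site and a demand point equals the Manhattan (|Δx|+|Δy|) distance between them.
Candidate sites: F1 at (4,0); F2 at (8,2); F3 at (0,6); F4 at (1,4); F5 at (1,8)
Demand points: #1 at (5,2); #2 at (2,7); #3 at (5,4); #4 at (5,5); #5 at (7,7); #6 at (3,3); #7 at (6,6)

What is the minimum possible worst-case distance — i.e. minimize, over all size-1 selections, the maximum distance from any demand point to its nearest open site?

9

Open {F3}.
  Farthest demand point is #1 at distance 9 (to F3); all others are ≤ 9.
With {F4} the worst case is 9.
With {F1} the worst case is 10.
No size-1 selection achieves below 9.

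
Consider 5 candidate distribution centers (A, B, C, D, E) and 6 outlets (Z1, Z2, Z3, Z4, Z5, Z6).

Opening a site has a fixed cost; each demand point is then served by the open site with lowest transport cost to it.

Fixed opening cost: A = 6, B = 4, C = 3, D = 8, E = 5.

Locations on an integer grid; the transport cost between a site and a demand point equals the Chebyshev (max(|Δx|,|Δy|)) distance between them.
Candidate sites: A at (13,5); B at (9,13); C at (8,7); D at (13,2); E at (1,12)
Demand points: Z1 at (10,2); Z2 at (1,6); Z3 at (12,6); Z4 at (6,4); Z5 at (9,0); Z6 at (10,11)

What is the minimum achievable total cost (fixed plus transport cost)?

32

Open {A, C}: assign each demand point to its cheapest open site.
  Z1→A 3, Z2→C 7, Z3→A 1, Z4→C 3, Z5→A 5, Z6→C 4
  transport cost 23, fixed 9 → total 32.
Compare {C}: transport cost 30 + fixed 3 = 33.
Compare {A, B, C}: transport cost 21 + fixed 13 = 34.
Compare {B, C}: transport cost 28 + fixed 7 = 35.
All other subsets cost ≥ 33. Minimum total cost: 32.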